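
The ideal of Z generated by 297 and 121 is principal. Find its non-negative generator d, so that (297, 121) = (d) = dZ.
(297, 121) = (11); d = 11

In the PID Z, (a, b) is generated by gcd(a, b). Compute gcd(297, 121) with the extended Euclidean algorithm, tracking rows (r, s, t) with s·297 + t·121 = r:
  row A: (297, 1, 0)   [1·297 + 0·121 = 297]
  row B: (121, 0, 1)   [0·297 + 1·121 = 121]
  297 = 2·121 + 55   → row C = row A − 2·row B = (55, 1, −2)   [check: 1·297 − 2·121 = 55]
  121 = 2·55 + 11   → row D = row B − 2·row C = (11, −2, 5)   [check: −2·297 + 5·121 = 11]
  55 = 5·11 + 0   → remainder 0, stop. gcd = 11 (last nonzero row D).
So gcd(297, 121) = 11, with Bézout identity −2·297 + 5·121 = 11. Containment (⊇): the Bézout identity exhibits 11 as an element of (297, 121), giving (11) ⊆ (297, 121). Containment (⊆): since 11 | 297 and 11 | 121 (297 = 11·27, 121 = 11·11), every Z-linear combination of 297 and 121 is divisible by 11, so (297, 121) ⊆ (11). Therefore (297, 121) = (11), d = 11.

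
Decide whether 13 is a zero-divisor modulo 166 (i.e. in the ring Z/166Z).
NO

gcd(13, 166) = 1, so 13 is a unit in Z/166Z (it has a multiplicative inverse). A unit cannot be a zero-divisor: if 13·b ≡ 0 then multiplying both sides by 13^(−1) gives b ≡ 0. So 13 is not a zero-divisor.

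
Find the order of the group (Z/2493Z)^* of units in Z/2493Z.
|(Z/2493Z)^*| = 1656

(Z/2493Z)^* consists of the classes a with gcd(a, 2493) = 1, so its order is φ(2493). φ is multiplicative, with φ(p^e) = p^e − p^(e−1). Factorise 2493 = 3^2 · 277. Then
  φ(2493) = (3^2 − 3^1) · (277 − 1) = 6 · 276 = 1656.
Thus |(Z/2493Z)^*| = 1656.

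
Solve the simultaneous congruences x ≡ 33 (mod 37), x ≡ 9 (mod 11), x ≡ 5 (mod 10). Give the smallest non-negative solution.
x ≡ 625 (mod 4070); the representative in [0, 4070) is 625

The moduli 37, 11, 10 are pairwise coprime, so by the CRT there is a unique solution mod 37·11·10 = 4070.
Solve by successive substitution. Start with x ≡ 33 (mod 37).
  Combine with x ≡ 9 (mod 11): write x = 33 + 37·t and require 33 + 37·t ≡ 9 (mod 11), i.e. 37·t ≡ 9 − 33 ≡ 9 (mod 11). Since 37^(−1) ≡ 3 (mod 11) (37 ≡ 4 (mod 11)), t ≡ 3·9 ≡ 5 (mod 11). So x ≡ 33 + 37·5 = 218 (mod 407).
  Combine with x ≡ 5 (mod 10): write x = 218 + 407·t and require 218 + 407·t ≡ 5 (mod 10), i.e. 407·t ≡ 5 − 218 ≡ 7 (mod 10). Since 407^(−1) ≡ 3 (mod 10) (407 ≡ 7 (mod 10)), t ≡ 3·7 ≡ 1 (mod 10). So x ≡ 218 + 407·1 = 625 (mod 4070).
Unique solution in [0, 4070): x = 625.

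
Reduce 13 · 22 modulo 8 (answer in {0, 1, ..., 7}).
6

Reduce the factors first: 13 ≡ 5, 22 ≡ 6 (mod 8), so 13 · 22 ≡ 5 · 6 (mod 8). 5 · 6 = 30. Dividing by 8: 30 = 3·8 + 6. So (13 · 22) mod 8 = 6.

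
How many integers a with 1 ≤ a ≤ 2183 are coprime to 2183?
2088

The number of a ∈ {1, ..., 2183} with gcd(a, 2183) = 1 is by definition Euler's totient φ(2183). φ is multiplicative, with φ(p^e) = p^e − p^(e−1). Factorise 2183 = 37 · 59. Then
  φ(2183) = (37 − 1) · (59 − 1) = 36 · 58 = 2088.
So there are 2088 such integers.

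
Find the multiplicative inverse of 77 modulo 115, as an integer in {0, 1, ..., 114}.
77^(−1) ≡ 3 (mod 115)

Apply the extended Euclidean algorithm to (115, 77), tracking rows (r, s, t) with s·115 + t·77 = r. Each division r_prev = q·r_cur + r_new produces the new row as (previous row) − q·(current row):
  row A: (115, 1, 0)   [1·115 + 0·77 = 115]
  row B: (77, 0, 1)   [0·115 + 1·77 = 77]
  115 = 1·77 + 38   → row C = row A − 1·row B = (38, 1, −1)   [check: 1·115 − 1·77 = 38]
  77 = 2·38 + 1   → row D = row B − 2·row C = (1, −2, 3)   [check: −2·115 + 3·77 = 1]
  38 = 38·1 + 0   → remainder 0, stop. gcd = 1 (last nonzero row D).
The gcd is 1, so 77 is invertible mod 115. The last nonzero row gives −2·115 + 3·77 = 1, so t = 3. So 77^(−1) ≡ 3 (mod 115). Verify: 77 · 3 = 231 ≡ 1 (mod 115). ✓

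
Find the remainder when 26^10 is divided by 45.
1

Use repeated squaring. Binary(10) = 1010. Walk through the bits of the exponent 10 left-to-right: at each bit after the leading one, square the running value, then multiply by 26 if the bit is 1 (always reducing mod 45):
  bit 1 = 1 (leading): start with 26.
  bit 2 = 0: square 26^2 = 676 ≡ 1 (mod 45).
  bit 3 = 1: square 1^2 = 1; bit is 1, so multiply 1·26 = 26 (mod 45).
  bit 4 = 0: square 26^2 = 676 ≡ 1 (mod 45).
Final value: 26^10 ≡ 1 (mod 45).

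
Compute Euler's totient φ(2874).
φ(2874) = 956

φ is multiplicative, with φ(p^e) = p^e − p^(e−1). Factorise 2874 = 2 · 3 · 479. Then
  φ(2874) = (2 − 1) · (3 − 1) · (479 − 1) = 1 · 2 · 478 = 956.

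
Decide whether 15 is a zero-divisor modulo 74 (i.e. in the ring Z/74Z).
gcd(15, 74) = 1, so 15 is a unit in Z/74Z (it has a multiplicative inverse). A unit cannot be a zero-divisor: if 15·b ≡ 0 then multiplying both sides by 15^(−1) gives b ≡ 0. So 15 is not a zero-divisor.

Final answer: NO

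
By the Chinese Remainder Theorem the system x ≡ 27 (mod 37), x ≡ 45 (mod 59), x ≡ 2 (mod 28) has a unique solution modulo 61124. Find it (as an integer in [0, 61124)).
The moduli 37, 59, 28 are pairwise coprime, so by the CRT there is a unique solution mod 37·59·28 = 61124.
Solve by successive substitution. Start with x ≡ 27 (mod 37).
  Combine with x ≡ 45 (mod 59): write x = 27 + 37·t and require 27 + 37·t ≡ 45 (mod 59), i.e. 37·t ≡ 45 − 27 ≡ 18 (mod 59). Since 37^(−1) ≡ 8 (mod 59), t ≡ 8·18 ≡ 26 (mod 59). So x ≡ 27 + 37·26 = 989 (mod 2183).
  Combine with x ≡ 2 (mod 28): write x = 989 + 2183·t and require 989 + 2183·t ≡ 2 (mod 28), i.e. 2183·t ≡ 2 − 989 ≡ 21 (mod 28). Since 2183^(−1) ≡ 27 (mod 28) (2183 ≡ 27 (mod 28)), t ≡ 27·21 ≡ 7 (mod 28). So x ≡ 989 + 2183·7 = 16270 (mod 61124).
Unique solution in [0, 61124): x = 16270.

Final answer: x ≡ 16270 (mod 61124); the representative in [0, 61124) is 16270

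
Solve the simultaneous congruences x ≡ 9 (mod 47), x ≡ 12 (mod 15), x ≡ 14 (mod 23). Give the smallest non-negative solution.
The moduli 47, 15, 23 are pairwise coprime, so by the CRT there is a unique solution mod 47·15·23 = 16215.
Solve by successive substitution. Start with x ≡ 9 (mod 47).
  Combine with x ≡ 12 (mod 15): write x = 9 + 47·t and require 9 + 47·t ≡ 12 (mod 15), i.e. 47·t ≡ 12 − 9 ≡ 3 (mod 15). Since 47^(−1) ≡ 8 (mod 15) (47 ≡ 2 (mod 15)), t ≡ 8·3 ≡ 9 (mod 15). So x ≡ 9 + 47·9 = 432 (mod 705).
  Combine with x ≡ 14 (mod 23): write x = 432 + 705·t and require 432 + 705·t ≡ 14 (mod 23), i.e. 705·t ≡ 14 − 432 ≡ 19 (mod 23). Since 705^(−1) ≡ 20 (mod 23) (705 ≡ 15 (mod 23)), t ≡ 20·19 ≡ 12 (mod 23). So x ≡ 432 + 705·12 = 8892 (mod 16215).
Unique solution in [0, 16215): x = 8892.

Final answer: x ≡ 8892 (mod 16215); the representative in [0, 16215) is 8892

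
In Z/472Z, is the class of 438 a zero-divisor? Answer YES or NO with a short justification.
YES

gcd(438, 472) = 2 > 1, so 438 is not a unit in Z/472Z. In Z/nZ every nonzero non-unit is a zero-divisor: explicitly, take b = 472/gcd = 236 ≠ 0 (mod 472); then 438·236 = 103368 = 219·472, i.e. 438·236 ≡ 0 (mod 472). So 438 is a zero-divisor.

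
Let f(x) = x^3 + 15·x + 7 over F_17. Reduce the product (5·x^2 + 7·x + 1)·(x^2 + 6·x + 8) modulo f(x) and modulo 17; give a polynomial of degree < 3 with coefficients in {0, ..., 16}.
Multiply as integer polynomials: a · b = 5·x^4 + 37·x^3 + 83·x^2 + 62·x + 8. Reducing coefficients mod 17: a · b ≡ 5·x^4 + 3·x^3 + 15·x^2 + 11·x + 8. Now divide by f(x) = x^3 + 15·x + 7 in F_17[x], eliminating the leading term at each step:
  leading term 5·x^4: subtract (5·x)·f(x) = 5·x^4 + 7·x^2 + x, leaving 3·x^3 + 8·x^2 + 10·x + 8 (coefficients mod 17)
  leading term 3·x^3: subtract (3)·f(x) = 3·x^3 + 11·x + 4, leaving 8·x^2 + 16·x + 4 (coefficients mod 17)
The degree is now < 3, so this is the remainder. Hence a · b ≡ 8·x^2 + 16·x + 4 in F_17[x]/(f).

Final answer: a · b ≡ 8·x^2 + 16·x + 4 (mod f(x))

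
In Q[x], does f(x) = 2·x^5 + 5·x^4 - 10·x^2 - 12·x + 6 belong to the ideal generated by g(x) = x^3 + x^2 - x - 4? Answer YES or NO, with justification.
In Q[x] the ideal (g) consists of all multiples of g, so f ∈ (g) iff g | f, i.e. iff the remainder of f on division by g is 0. Divide f by g (g is monic, so eliminate the leading term of the running remainder at each step):
  leading term 2·x^5: subtract (2·x^2)·g(x) = 2·x^5 + 2·x^4 - 2·x^3 - 8·x^2, leaving 3·x^4 + 2·x^3 - 2·x^2 - 12·x + 6
  leading term 3·x^4: subtract (3·x)·g(x) = 3·x^4 + 3·x^3 - 3·x^2 - 12·x, leaving -x^3 + x^2 + 6
  leading term -x^3: subtract (-1)·g(x) = -x^3 - x^2 + x + 4, leaving 2·x^2 - x + 2
The remainder r(x) = 2·x^2 - x + 2 ≠ 0 (and deg r < deg g), so g ∤ f, i.e. f ∉ (g).

Final answer: NO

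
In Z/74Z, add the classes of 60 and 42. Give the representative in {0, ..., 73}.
Both summands are already reduced mod 74. 60 + 42 = 102; 102 = 1·74 + 28, so (60 + 42) mod 74 = 28.

Final answer: 28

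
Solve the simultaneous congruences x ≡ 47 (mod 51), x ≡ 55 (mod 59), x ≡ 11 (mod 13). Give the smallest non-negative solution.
x ≡ 27077 (mod 39117); the representative in [0, 39117) is 27077

The moduli 51, 59, 13 are pairwise coprime, so by the CRT there is a unique solution mod 51·59·13 = 39117.
Solve by successive substitution. Start with x ≡ 47 (mod 51).
  Combine with x ≡ 55 (mod 59): write x = 47 + 51·t and require 47 + 51·t ≡ 55 (mod 59), i.e. 51·t ≡ 55 − 47 ≡ 8 (mod 59). Since 51^(−1) ≡ 22 (mod 59), t ≡ 22·8 ≡ 58 (mod 59). So x ≡ 47 + 51·58 = 3005 (mod 3009).
  Combine with x ≡ 11 (mod 13): write x = 3005 + 3009·t and require 3005 + 3009·t ≡ 11 (mod 13), i.e. 3009·t ≡ 11 − 3005 ≡ 9 (mod 13). Since 3009^(−1) ≡ 11 (mod 13) (3009 ≡ 6 (mod 13)), t ≡ 11·9 ≡ 8 (mod 13). So x ≡ 3005 + 3009·8 = 27077 (mod 39117).
Unique solution in [0, 39117): x = 27077.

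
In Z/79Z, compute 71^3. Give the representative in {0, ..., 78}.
Use repeated squaring. Binary(3) = 11. Walk through the bits of the exponent 3 left-to-right: at each bit after the leading one, square the running value, then multiply by 71 if the bit is 1 (always reducing mod 79):
  bit 1 = 1 (leading): start with 71.
  bit 2 = 1: square 71^2 = 5041 ≡ 64; bit is 1, so multiply 64·71 = 4544 ≡ 41 (mod 79).
Final value: 71^3 ≡ 41 (mod 79).

Final answer: 41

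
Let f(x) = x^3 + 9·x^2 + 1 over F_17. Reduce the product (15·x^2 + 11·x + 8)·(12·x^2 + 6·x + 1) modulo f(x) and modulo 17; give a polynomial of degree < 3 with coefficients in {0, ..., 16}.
a · b ≡ 9·x^2 + 15·x + 12 (mod f(x))

Multiply as integer polynomials: a · b = 180·x^4 + 222·x^3 + 177·x^2 + 59·x + 8. Reducing coefficients mod 17: a · b ≡ 10·x^4 + x^3 + 7·x^2 + 8·x + 8. Now divide by f(x) = x^3 + 9·x^2 + 1 in F_17[x], eliminating the leading term at each step:
  leading term 10·x^4: subtract (10·x)·f(x) = 10·x^4 + 5·x^3 + 10·x, leaving 13·x^3 + 7·x^2 + 15·x + 8 (coefficients mod 17)
  leading term 13·x^3: subtract (13)·f(x) = 13·x^3 + 15·x^2 + 13, leaving 9·x^2 + 15·x + 12 (coefficients mod 17)
The degree is now < 3, so this is the remainder. Hence a · b ≡ 9·x^2 + 15·x + 12 in F_17[x]/(f).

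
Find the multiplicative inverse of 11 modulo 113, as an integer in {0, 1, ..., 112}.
11^(−1) ≡ 72 (mod 113)

Apply the extended Euclidean algorithm to (113, 11), tracking rows (r, s, t) with s·113 + t·11 = r. Each division r_prev = q·r_cur + r_new produces the new row as (previous row) − q·(current row):
  row A: (113, 1, 0)   [1·113 + 0·11 = 113]
  row B: (11, 0, 1)   [0·113 + 1·11 = 11]
  113 = 10·11 + 3   → row C = row A − 10·row B = (3, 1, −10)   [check: 1·113 − 10·11 = 3]
  11 = 3·3 + 2   → row D = row B − 3·row C = (2, −3, 31)   [check: −3·113 + 31·11 = 2]
  3 = 1·2 + 1   → row E = row C − 1·row D = (1, 4, −41)   [check: 4·113 − 41·11 = 1]
  2 = 2·1 + 0   → remainder 0, stop. gcd = 1 (last nonzero row E).
The gcd is 1, so 11 is invertible mod 113. The last nonzero row gives 4·113 − 41·11 = 1, so t = −41. So 11^(−1) ≡ −41 ≡ 72 (mod 113). Verify: 11 · 72 = 792 ≡ 1 (mod 113). ✓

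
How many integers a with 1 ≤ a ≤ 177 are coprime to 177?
116

The number of a ∈ {1, ..., 177} with gcd(a, 177) = 1 is by definition Euler's totient φ(177). φ is multiplicative, with φ(p^e) = p^e − p^(e−1). Factorise 177 = 3 · 59. Then
  φ(177) = (3 − 1) · (59 − 1) = 2 · 58 = 116.
So there are 116 such integers.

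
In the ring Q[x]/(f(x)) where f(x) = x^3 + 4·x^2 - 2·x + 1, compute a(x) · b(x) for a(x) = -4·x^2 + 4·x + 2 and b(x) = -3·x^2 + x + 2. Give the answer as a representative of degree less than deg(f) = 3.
a · b ≡ 270·x^2 - 130·x + 68 (mod f(x))

First multiply in Q[x] without reducing: a · b = 12·x^4 - 16·x^3 - 10·x^2 + 10·x + 4. Now divide by f(x) = x^3 + 4·x^2 - 2·x + 1, eliminating the leading term at each step:
  leading term 12·x^4: subtract (12·x)·f(x) = 12·x^4 + 48·x^3 - 24·x^2 + 12·x, leaving -64·x^3 + 14·x^2 - 2·x + 4
  leading term -64·x^3: subtract (-64)·f(x) = -64·x^3 - 256·x^2 + 128·x - 64, leaving 270·x^2 - 130·x + 68
The degree is now < 3, so this is the remainder. Hence a · b ≡ 270·x^2 - 130·x + 68 in Q[x]/(f).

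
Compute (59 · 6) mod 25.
Reduce the factors first: 59 ≡ 9 (mod 25), so 59 · 6 ≡ 9 · 6 (mod 25). 9 · 6 = 54. Dividing by 25: 54 = 2·25 + 4. So (59 · 6) mod 25 = 4.

Final answer: 4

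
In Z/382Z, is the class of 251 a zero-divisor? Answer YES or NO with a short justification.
gcd(251, 382) = 1, so 251 is a unit in Z/382Z (it has a multiplicative inverse). A unit cannot be a zero-divisor: if 251·b ≡ 0 then multiplying both sides by 251^(−1) gives b ≡ 0. So 251 is not a zero-divisor.

Final answer: NO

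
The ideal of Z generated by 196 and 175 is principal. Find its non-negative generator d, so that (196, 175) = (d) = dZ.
(196, 175) = (7); d = 7

In the PID Z, (a, b) is generated by gcd(a, b). Compute gcd(196, 175) with the extended Euclidean algorithm, tracking rows (r, s, t) with s·196 + t·175 = r:
  row A: (196, 1, 0)   [1·196 + 0·175 = 196]
  row B: (175, 0, 1)   [0·196 + 1·175 = 175]
  196 = 1·175 + 21   → row C = row A − 1·row B = (21, 1, −1)   [check: 1·196 − 1·175 = 21]
  175 = 8·21 + 7   → row D = row B − 8·row C = (7, −8, 9)   [check: −8·196 + 9·175 = 7]
  21 = 3·7 + 0   → remainder 0, stop. gcd = 7 (last nonzero row D).
So gcd(196, 175) = 7, with Bézout identity −8·196 + 9·175 = 7. Containment (⊇): the Bézout identity exhibits 7 as an element of (196, 175), giving (7) ⊆ (196, 175). Containment (⊆): since 7 | 196 and 7 | 175 (196 = 7·28, 175 = 7·25), every Z-linear combination of 196 and 175 is divisible by 7, so (196, 175) ⊆ (7). Therefore (196, 175) = (7), d = 7.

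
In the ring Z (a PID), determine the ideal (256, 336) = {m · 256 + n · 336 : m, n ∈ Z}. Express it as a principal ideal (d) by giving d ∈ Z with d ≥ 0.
(256, 336) = (16); d = 16

In the PID Z, (a, b) is generated by gcd(a, b). Compute gcd(336, 256) with the extended Euclidean algorithm, tracking rows (r, s, t) with s·336 + t·256 = r:
  row A: (336, 1, 0)   [1·336 + 0·256 = 336]
  row B: (256, 0, 1)   [0·336 + 1·256 = 256]
  336 = 1·256 + 80   → row C = row A − 1·row B = (80, 1, −1)   [check: 1·336 − 1·256 = 80]
  256 = 3·80 + 16   → row D = row B − 3·row C = (16, −3, 4)   [check: −3·336 + 4·256 = 16]
  80 = 5·16 + 0   → remainder 0, stop. gcd = 16 (last nonzero row D).
So gcd(256, 336) = 16, with Bézout identity −3·336 + 4·256 = 16. Containment (⊇): the Bézout identity exhibits 16 as an element of (256, 336), giving (16) ⊆ (256, 336). Containment (⊆): since 16 | 256 and 16 | 336 (256 = 16·16, 336 = 16·21), every Z-linear combination of 256 and 336 is divisible by 16, so (256, 336) ⊆ (16). Therefore (256, 336) = (16), d = 16.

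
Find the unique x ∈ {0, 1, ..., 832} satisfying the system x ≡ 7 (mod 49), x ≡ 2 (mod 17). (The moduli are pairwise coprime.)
x ≡ 546 (mod 833); the representative in [0, 833) is 546

The moduli 49, 17 are pairwise coprime, so by the CRT there is a unique solution mod 49·17 = 833.
Solve by successive substitution. Start with x ≡ 7 (mod 49).
  Combine with x ≡ 2 (mod 17): write x = 7 + 49·t and require 7 + 49·t ≡ 2 (mod 17), i.e. 49·t ≡ 2 − 7 ≡ 12 (mod 17). Since 49^(−1) ≡ 8 (mod 17) (49 ≡ 15 (mod 17)), t ≡ 8·12 ≡ 11 (mod 17). So x ≡ 7 + 49·11 = 546 (mod 833).
Unique solution in [0, 833): x = 546.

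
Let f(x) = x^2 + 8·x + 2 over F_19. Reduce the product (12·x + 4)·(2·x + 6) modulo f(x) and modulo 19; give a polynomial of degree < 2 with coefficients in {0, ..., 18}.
Multiply as integer polynomials: a · b = 24·x^2 + 80·x + 24. Reducing coefficients mod 19: a · b ≡ 5·x^2 + 4·x + 5. Now divide by f(x) = x^2 + 8·x + 2 in F_19[x], eliminating the leading term at each step:
  leading term 5·x^2: subtract (5)·f(x) = 5·x^2 + 2·x + 10, leaving 2·x + 14 (coefficients mod 19)
The degree is now < 2, so this is the remainder. Hence a · b ≡ 2·x + 14 in F_19[x]/(f).

Final answer: a · b ≡ 2·x + 14 (mod f(x))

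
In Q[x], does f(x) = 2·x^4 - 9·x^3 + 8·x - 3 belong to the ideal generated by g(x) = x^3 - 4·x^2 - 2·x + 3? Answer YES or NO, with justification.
YES

In Q[x] the ideal (g) consists of all multiples of g, so f ∈ (g) iff g | f, i.e. iff the remainder of f on division by g is 0. Divide f by g (g is monic, so eliminate the leading term of the running remainder at each step):
  leading term 2·x^4: subtract (2·x)·g(x) = 2·x^4 - 8·x^3 - 4·x^2 + 6·x, leaving -x^3 + 4·x^2 + 2·x - 3
  leading term -x^3: subtract (-1)·g(x) = -x^3 + 4·x^2 + 2·x - 3, leaving 0
The remainder is 0, so f(x) = g(x) · h(x) with h(x) = 2·x - 1. Hence g | f, i.e. f ∈ (g).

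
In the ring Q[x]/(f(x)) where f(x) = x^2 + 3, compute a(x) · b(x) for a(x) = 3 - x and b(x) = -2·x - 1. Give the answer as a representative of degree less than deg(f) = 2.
a · b ≡ -5·x - 9 (mod f(x))

First multiply in Q[x] without reducing: a · b = 2·x^2 - 5·x - 3. Now divide by f(x) = x^2 + 3, eliminating the leading term at each step:
  leading term 2·x^2: subtract (2)·f(x) = 2·x^2 + 6, leaving -5·x - 9
The degree is now < 2, so this is the remainder. Hence a · b ≡ -5·x - 9 in Q[x]/(f).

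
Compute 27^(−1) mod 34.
27^(−1) ≡ 29 (mod 34)

Apply the extended Euclidean algorithm to (34, 27), tracking rows (r, s, t) with s·34 + t·27 = r. Each division r_prev = q·r_cur + r_new produces the new row as (previous row) − q·(current row):
  row A: (34, 1, 0)   [1·34 + 0·27 = 34]
  row B: (27, 0, 1)   [0·34 + 1·27 = 27]
  34 = 1·27 + 7   → row C = row A − 1·row B = (7, 1, −1)   [check: 1·34 − 1·27 = 7]
  27 = 3·7 + 6   → row D = row B − 3·row C = (6, −3, 4)   [check: −3·34 + 4·27 = 6]
  7 = 1·6 + 1   → row E = row C − 1·row D = (1, 4, −5)   [check: 4·34 − 5·27 = 1]
  6 = 6·1 + 0   → remainder 0, stop. gcd = 1 (last nonzero row E).
The gcd is 1, so 27 is invertible mod 34. The last nonzero row gives 4·34 − 5·27 = 1, so t = −5. So 27^(−1) ≡ −5 ≡ 29 (mod 34). Verify: 27 · 29 = 783 ≡ 1 (mod 34). ✓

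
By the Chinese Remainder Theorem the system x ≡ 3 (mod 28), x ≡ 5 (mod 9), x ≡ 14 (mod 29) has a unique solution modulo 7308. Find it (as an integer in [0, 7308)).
x ≡ 1319 (mod 7308); the representative in [0, 7308) is 1319

The moduli 28, 9, 29 are pairwise coprime, so by the CRT there is a unique solution mod 28·9·29 = 7308.
Solve by successive substitution. Start with x ≡ 3 (mod 28).
  Combine with x ≡ 5 (mod 9): write x = 3 + 28·t and require 3 + 28·t ≡ 5 (mod 9), i.e. 28·t ≡ 5 − 3 ≡ 2 (mod 9). Since 28^(−1) ≡ 1 (mod 9) (28 ≡ 1 (mod 9)), t ≡ 1·2 ≡ 2 (mod 9). So x ≡ 3 + 28·2 = 59 (mod 252).
  Combine with x ≡ 14 (mod 29): write x = 59 + 252·t and require 59 + 252·t ≡ 14 (mod 29), i.e. 252·t ≡ 14 − 59 ≡ 13 (mod 29). Since 252^(−1) ≡ 16 (mod 29) (252 ≡ 20 (mod 29)), t ≡ 16·13 ≡ 5 (mod 29). So x ≡ 59 + 252·5 = 1319 (mod 7308).
Unique solution in [0, 7308): x = 1319.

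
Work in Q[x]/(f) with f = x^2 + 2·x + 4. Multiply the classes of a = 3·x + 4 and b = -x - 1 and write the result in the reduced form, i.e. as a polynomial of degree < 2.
a · b ≡ 8 - x (mod f(x))

First multiply in Q[x] without reducing: a · b = -3·x^2 - 7·x - 4. Now divide by f(x) = x^2 + 2·x + 4, eliminating the leading term at each step:
  leading term -3·x^2: subtract (-3)·f(x) = -3·x^2 - 6·x - 12, leaving 8 - x
The degree is now < 2, so this is the remainder. Hence a · b ≡ 8 - x in Q[x]/(f).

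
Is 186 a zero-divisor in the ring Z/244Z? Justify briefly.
gcd(186, 244) = 2 > 1, so 186 is not a unit in Z/244Z. In Z/nZ every nonzero non-unit is a zero-divisor: explicitly, take b = 244/gcd = 122 ≠ 0 (mod 244); then 186·122 = 22692 = 93·244, i.e. 186·122 ≡ 0 (mod 244). So 186 is a zero-divisor.

Final answer: YES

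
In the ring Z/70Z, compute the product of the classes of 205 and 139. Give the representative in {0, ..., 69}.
Reduce the factors first: 205 ≡ 65, 139 ≡ 69 (mod 70), so 205 · 139 ≡ 65 · 69 (mod 70). 65 · 69 = 4485. Dividing by 70: 4485 = 64·70 + 5. So (205 · 139) mod 70 = 5.

Final answer: 5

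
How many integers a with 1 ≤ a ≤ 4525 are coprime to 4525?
The number of a ∈ {1, ..., 4525} with gcd(a, 4525) = 1 is by definition Euler's totient φ(4525). φ is multiplicative, with φ(p^e) = p^e − p^(e−1). Factorise 4525 = 5^2 · 181. Then
  φ(4525) = (5^2 − 5^1) · (181 − 1) = 20 · 180 = 3600.
So there are 3600 such integers.

Final answer: 3600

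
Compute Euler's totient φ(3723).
φ(3723) = 2304

φ is multiplicative, with φ(p^e) = p^e − p^(e−1). Factorise 3723 = 3 · 17 · 73. Then
  φ(3723) = (3 − 1) · (17 − 1) · (73 − 1) = 2 · 16 · 72 = 2304.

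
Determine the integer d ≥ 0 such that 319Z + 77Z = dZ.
In the PID Z, (a, b) is generated by gcd(a, b). Compute gcd(319, 77) with the extended Euclidean algorithm, tracking rows (r, s, t) with s·319 + t·77 = r:
  row A: (319, 1, 0)   [1·319 + 0·77 = 319]
  row B: (77, 0, 1)   [0·319 + 1·77 = 77]
  319 = 4·77 + 11   → row C = row A − 4·row B = (11, 1, −4)   [check: 1·319 − 4·77 = 11]
  77 = 7·11 + 0   → remainder 0, stop. gcd = 11 (last nonzero row C).
So gcd(319, 77) = 11, with Bézout identity 1·319 − 4·77 = 11. Containment (⊇): the Bézout identity exhibits 11 as an element of (319, 77), giving (11) ⊆ (319, 77). Containment (⊆): since 11 | 319 and 11 | 77 (319 = 11·29, 77 = 11·7), every Z-linear combination of 319 and 77 is divisible by 11, so (319, 77) ⊆ (11). Therefore (319, 77) = (11), d = 11.

Final answer: (319, 77) = (11); d = 11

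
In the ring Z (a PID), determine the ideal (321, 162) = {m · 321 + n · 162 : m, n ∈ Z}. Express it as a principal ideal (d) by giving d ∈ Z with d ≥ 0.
(321, 162) = (3); d = 3

In the PID Z, (a, b) is generated by gcd(a, b). Compute gcd(321, 162) with the extended Euclidean algorithm, tracking rows (r, s, t) with s·321 + t·162 = r:
  row A: (321, 1, 0)   [1·321 + 0·162 = 321]
  row B: (162, 0, 1)   [0·321 + 1·162 = 162]
  321 = 1·162 + 159   → row C = row A − 1·row B = (159, 1, −1)   [check: 1·321 − 1·162 = 159]
  162 = 1·159 + 3   → row D = row B − 1·row C = (3, −1, 2)   [check: −1·321 + 2·162 = 3]
  159 = 53·3 + 0   → remainder 0, stop. gcd = 3 (last nonzero row D).
So gcd(321, 162) = 3, with Bézout identity −1·321 + 2·162 = 3. Containment (⊇): the Bézout identity exhibits 3 as an element of (321, 162), giving (3) ⊆ (321, 162). Containment (⊆): since 3 | 321 and 3 | 162 (321 = 3·107, 162 = 3·54), every Z-linear combination of 321 and 162 is divisible by 3, so (321, 162) ⊆ (3). Therefore (321, 162) = (3), d = 3.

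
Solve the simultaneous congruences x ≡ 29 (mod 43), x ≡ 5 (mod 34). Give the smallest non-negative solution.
x ≡ 889 (mod 1462); the representative in [0, 1462) is 889

The moduli 43, 34 are pairwise coprime, so by the CRT there is a unique solution mod 43·34 = 1462.
Solve by successive substitution. Start with x ≡ 29 (mod 43).
  Combine with x ≡ 5 (mod 34): write x = 29 + 43·t and require 29 + 43·t ≡ 5 (mod 34), i.e. 43·t ≡ 5 − 29 ≡ 10 (mod 34). Since 43^(−1) ≡ 19 (mod 34) (43 ≡ 9 (mod 34)), t ≡ 19·10 ≡ 20 (mod 34). So x ≡ 29 + 43·20 = 889 (mod 1462).
Unique solution in [0, 1462): x = 889.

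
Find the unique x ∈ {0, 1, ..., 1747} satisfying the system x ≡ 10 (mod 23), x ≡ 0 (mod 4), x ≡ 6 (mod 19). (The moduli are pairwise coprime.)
The moduli 23, 4, 19 are pairwise coprime, so by the CRT there is a unique solution mod 23·4·19 = 1748.
Solve by successive substitution. Start with x ≡ 10 (mod 23).
  Combine with x ≡ 0 (mod 4): write x = 10 + 23·t and require 10 + 23·t ≡ 0 (mod 4), i.e. 23·t ≡ 0 − 10 ≡ 2 (mod 4). Since 23^(−1) ≡ 3 (mod 4) (23 ≡ 3 (mod 4)), t ≡ 3·2 ≡ 2 (mod 4). So x ≡ 10 + 23·2 = 56 (mod 92).
  Combine with x ≡ 6 (mod 19): write x = 56 + 92·t and require 56 + 92·t ≡ 6 (mod 19), i.e. 92·t ≡ 6 − 56 ≡ 7 (mod 19). Since 92^(−1) ≡ 6 (mod 19) (92 ≡ 16 (mod 19)), t ≡ 6·7 ≡ 4 (mod 19). So x ≡ 56 + 92·4 = 424 (mod 1748).
Unique solution in [0, 1748): x = 424.

Final answer: x ≡ 424 (mod 1748); the representative in [0, 1748) is 424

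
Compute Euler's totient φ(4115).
φ(4115) = 3288

φ is multiplicative, with φ(p^e) = p^e − p^(e−1). Factorise 4115 = 5 · 823. Then
  φ(4115) = (5 − 1) · (823 − 1) = 4 · 822 = 3288.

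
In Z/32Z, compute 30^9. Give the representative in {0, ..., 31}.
0

Use repeated squaring. Binary(9) = 1001. Walk through the bits of the exponent 9 left-to-right: at each bit after the leading one, square the running value, then multiply by 30 if the bit is 1 (always reducing mod 32):
  bit 1 = 1 (leading): start with 30.
  bit 2 = 0: square 30^2 = 900 ≡ 4 (mod 32).
  bit 3 = 0: square 4^2 = 16 (mod 32).
  bit 4 = 1: square 16^2 = 256 ≡ 0; bit is 1, so multiply 0·30 = 0 (mod 32).
Final value: 30^9 ≡ 0 (mod 32).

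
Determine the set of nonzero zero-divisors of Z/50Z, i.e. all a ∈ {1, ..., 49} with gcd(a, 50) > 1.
An element a ∈ Z/50Z (with a ≠ 0) is a zero-divisor iff gcd(a, 50) > 1 (because a is a unit precisely when gcd(a, n) = 1, and in Z/nZ every nonzero, non-unit element is a zero-divisor). Scan a = 1, ..., 49 and keep those with gcd(a, 50) > 1:
  gcd(2, 50) = 2, gcd(4, 50) = 2, gcd(5, 50) = 5, gcd(6, 50) = 2, gcd(8, 50) = 2, gcd(10, 50) = 10, gcd(12, 50) = 2, gcd(14, 50) = 2, gcd(15, 50) = 5, gcd(16, 50) = 2, gcd(18, 50) = 2, gcd(20, 50) = 10, gcd(22, 50) = 2, gcd(24, 50) = 2, gcd(25, 50) = 25, gcd(26, 50) = 2, gcd(28, 50) = 2, gcd(30, 50) = 10, gcd(32, 50) = 2, gcd(34, 50) = 2, gcd(35, 50) = 5, gcd(36, 50) = 2, gcd(38, 50) = 2, gcd(40, 50) = 10, gcd(42, 50) = 2, gcd(44, 50) = 2, gcd(45, 50) = 5, gcd(46, 50) = 2, gcd(48, 50) = 2.
All other a ∈ {1, ..., 49} have gcd(a, 50) = 1 and are units. So the nonzero zero-divisors are exactly the 29 values of a appearing in this scan.

Final answer: nonzero zero-divisors of Z/50Z = {2, 4, 5, 6, 8, 10, 12, 14, 15, 16, 18, 20, 22, 24, 25, 26, 28, 30, 32, 34, 35, 36, 38, 40, 42, 44, 45, 46, 48}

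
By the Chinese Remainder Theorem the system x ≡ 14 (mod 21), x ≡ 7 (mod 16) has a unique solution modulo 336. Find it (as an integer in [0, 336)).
The moduli 21, 16 are pairwise coprime, so by the CRT there is a unique solution mod 21·16 = 336.
Solve by successive substitution. Start with x ≡ 14 (mod 21).
  Combine with x ≡ 7 (mod 16): write x = 14 + 21·t and require 14 + 21·t ≡ 7 (mod 16), i.e. 21·t ≡ 7 − 14 ≡ 9 (mod 16). Since 21^(−1) ≡ 13 (mod 16) (21 ≡ 5 (mod 16)), t ≡ 13·9 ≡ 5 (mod 16). So x ≡ 14 + 21·5 = 119 (mod 336).
Unique solution in [0, 336): x = 119.

Final answer: x ≡ 119 (mod 336); the representative in [0, 336) is 119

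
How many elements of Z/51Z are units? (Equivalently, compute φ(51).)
Z/51Z has φ(51) = 32 units

An element a ∈ Z/51Z is a unit iff gcd(a, 51) = 1, so the number of units is φ(51). φ is multiplicative, with φ(p^e) = p^e − p^(e−1). Factorise 51 = 3 · 17. Then
  φ(51) = (3 − 1) · (17 − 1) = 2 · 16 = 32.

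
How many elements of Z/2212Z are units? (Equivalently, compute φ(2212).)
An element a ∈ Z/2212Z is a unit iff gcd(a, 2212) = 1, so the number of units is φ(2212). φ is multiplicative, with φ(p^e) = p^e − p^(e−1). Factorise 2212 = 2^2 · 7 · 79. Then
  φ(2212) = (2^2 − 2^1) · (7 − 1) · (79 − 1) = 2 · 6 · 78 = 936.

Final answer: Z/2212Z has φ(2212) = 936 units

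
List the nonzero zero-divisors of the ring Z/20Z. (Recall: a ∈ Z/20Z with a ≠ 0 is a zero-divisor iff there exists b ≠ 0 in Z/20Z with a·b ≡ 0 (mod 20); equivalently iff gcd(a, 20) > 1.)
An element a ∈ Z/20Z (with a ≠ 0) is a zero-divisor iff gcd(a, 20) > 1 (because a is a unit precisely when gcd(a, n) = 1, and in Z/nZ every nonzero, non-unit element is a zero-divisor). Scan a = 1, ..., 19 and keep those with gcd(a, 20) > 1:
  gcd(2, 20) = 2, gcd(4, 20) = 4, gcd(5, 20) = 5, gcd(6, 20) = 2, gcd(8, 20) = 4, gcd(10, 20) = 10, gcd(12, 20) = 4, gcd(14, 20) = 2, gcd(15, 20) = 5, gcd(16, 20) = 4, gcd(18, 20) = 2.
All other a ∈ {1, ..., 19} have gcd(a, 20) = 1 and are units. So the nonzero zero-divisors are exactly the 11 values of a appearing in this scan.

Final answer: nonzero zero-divisors of Z/20Z = {2, 4, 5, 6, 8, 10, 12, 14, 15, 16, 18}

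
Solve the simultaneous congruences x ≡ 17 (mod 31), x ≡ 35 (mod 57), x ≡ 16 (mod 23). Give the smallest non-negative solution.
x ≡ 36287 (mod 40641); the representative in [0, 40641) is 36287

The moduli 31, 57, 23 are pairwise coprime, so by the CRT there is a unique solution mod 31·57·23 = 40641.
Solve by successive substitution. Start with x ≡ 17 (mod 31).
  Combine with x ≡ 35 (mod 57): write x = 17 + 31·t and require 17 + 31·t ≡ 35 (mod 57), i.e. 31·t ≡ 35 − 17 ≡ 18 (mod 57). Since 31^(−1) ≡ 46 (mod 57), t ≡ 46·18 ≡ 30 (mod 57). So x ≡ 17 + 31·30 = 947 (mod 1767).
  Combine with x ≡ 16 (mod 23): write x = 947 + 1767·t and require 947 + 1767·t ≡ 16 (mod 23), i.e. 1767·t ≡ 16 − 947 ≡ 12 (mod 23). Since 1767^(−1) ≡ 17 (mod 23) (1767 ≡ 19 (mod 23)), t ≡ 17·12 ≡ 20 (mod 23). So x ≡ 947 + 1767·20 = 36287 (mod 40641).
Unique solution in [0, 40641): x = 36287.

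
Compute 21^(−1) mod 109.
21^(−1) ≡ 26 (mod 109)

Apply the extended Euclidean algorithm to (109, 21), tracking rows (r, s, t) with s·109 + t·21 = r. Each division r_prev = q·r_cur + r_new produces the new row as (previous row) − q·(current row):
  row A: (109, 1, 0)   [1·109 + 0·21 = 109]
  row B: (21, 0, 1)   [0·109 + 1·21 = 21]
  109 = 5·21 + 4   → row C = row A − 5·row B = (4, 1, −5)   [check: 1·109 − 5·21 = 4]
  21 = 5·4 + 1   → row D = row B − 5·row C = (1, −5, 26)   [check: −5·109 + 26·21 = 1]
  4 = 4·1 + 0   → remainder 0, stop. gcd = 1 (last nonzero row D).
The gcd is 1, so 21 is invertible mod 109. The last nonzero row gives −5·109 + 26·21 = 1, so t = 26. So 21^(−1) ≡ 26 (mod 109). Verify: 21 · 26 = 546 ≡ 1 (mod 109). ✓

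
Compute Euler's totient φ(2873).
φ is multiplicative, with φ(p^e) = p^e − p^(e−1). Factorise 2873 = 13^2 · 17. Then
  φ(2873) = (13^2 − 13^1) · (17 − 1) = 156 · 16 = 2496.

Final answer: φ(2873) = 2496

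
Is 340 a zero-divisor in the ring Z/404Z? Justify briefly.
gcd(340, 404) = 4 > 1, so 340 is not a unit in Z/404Z. In Z/nZ every nonzero non-unit is a zero-divisor: explicitly, take b = 404/gcd = 101 ≠ 0 (mod 404); then 340·101 = 34340 = 85·404, i.e. 340·101 ≡ 0 (mod 404). So 340 is a zero-divisor.

Final answer: YES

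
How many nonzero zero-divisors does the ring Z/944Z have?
In Z/944Z each nonzero element is either a unit (gcd with 944 is 1) or a zero-divisor (gcd > 1). The number of units is φ(944): factorise 944 = 2^4 · 59, so φ(944) = (2^4 − 2^3) · (59 − 1) = 8 · 58 = 464. The nonzero elements number 944 − 1 = 943. Hence the nonzero zero-divisors number 943 − 464 = 479.

Final answer: Z/944Z has 479 nonzero zero-divisors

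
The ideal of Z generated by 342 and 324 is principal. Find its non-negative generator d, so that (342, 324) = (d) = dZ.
In the PID Z, (a, b) is generated by gcd(a, b). Compute gcd(342, 324) with the extended Euclidean algorithm, tracking rows (r, s, t) with s·342 + t·324 = r:
  row A: (342, 1, 0)   [1·342 + 0·324 = 342]
  row B: (324, 0, 1)   [0·342 + 1·324 = 324]
  342 = 1·324 + 18   → row C = row A − 1·row B = (18, 1, −1)   [check: 1·342 − 1·324 = 18]
  324 = 18·18 + 0   → remainder 0, stop. gcd = 18 (last nonzero row C).
So gcd(342, 324) = 18, with Bézout identity 1·342 − 1·324 = 18. Containment (⊇): the Bézout identity exhibits 18 as an element of (342, 324), giving (18) ⊆ (342, 324). Containment (⊆): since 18 | 342 and 18 | 324 (342 = 18·19, 324 = 18·18), every Z-linear combination of 342 and 324 is divisible by 18, so (342, 324) ⊆ (18). Therefore (342, 324) = (18), d = 18.

Final answer: (342, 324) = (18); d = 18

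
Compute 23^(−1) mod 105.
Apply the extended Euclidean algorithm to (105, 23), tracking rows (r, s, t) with s·105 + t·23 = r. Each division r_prev = q·r_cur + r_new produces the new row as (previous row) − q·(current row):
  row A: (105, 1, 0)   [1·105 + 0·23 = 105]
  row B: (23, 0, 1)   [0·105 + 1·23 = 23]
  105 = 4·23 + 13   → row C = row A − 4·row B = (13, 1, −4)   [check: 1·105 − 4·23 = 13]
  23 = 1·13 + 10   → row D = row B − 1·row C = (10, −1, 5)   [check: −1·105 + 5·23 = 10]
  13 = 1·10 + 3   → row E = row C − 1·row D = (3, 2, −9)   [check: 2·105 − 9·23 = 3]
  10 = 3·3 + 1   → row F = row D − 3·row E = (1, −7, 32)   [check: −7·105 + 32·23 = 1]
  3 = 3·1 + 0   → remainder 0, stop. gcd = 1 (last nonzero row F).
The gcd is 1, so 23 is invertible mod 105. The last nonzero row gives −7·105 + 32·23 = 1, so t = 32. So 23^(−1) ≡ 32 (mod 105). Verify: 23 · 32 = 736 ≡ 1 (mod 105). ✓

Final answer: 23^(−1) ≡ 32 (mod 105)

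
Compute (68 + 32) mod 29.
Reduce the summands first: 68 ≡ 10, 32 ≡ 3 (mod 29), so 68 + 32 ≡ 10 + 3 (mod 29). 10 + 3 = 13; 13 = 0·29 + 13, so (68 + 32) mod 29 = 13.

Final answer: 13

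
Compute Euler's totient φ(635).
φ(635) = 504

φ is multiplicative, with φ(p^e) = p^e − p^(e−1). Factorise 635 = 5 · 127. Then
  φ(635) = (5 − 1) · (127 − 1) = 4 · 126 = 504.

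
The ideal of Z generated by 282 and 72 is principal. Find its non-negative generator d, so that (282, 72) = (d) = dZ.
In the PID Z, (a, b) is generated by gcd(a, b). Compute gcd(282, 72) with the extended Euclidean algorithm, tracking rows (r, s, t) with s·282 + t·72 = r:
  row A: (282, 1, 0)   [1·282 + 0·72 = 282]
  row B: (72, 0, 1)   [0·282 + 1·72 = 72]
  282 = 3·72 + 66   → row C = row A − 3·row B = (66, 1, −3)   [check: 1·282 − 3·72 = 66]
  72 = 1·66 + 6   → row D = row B − 1·row C = (6, −1, 4)   [check: −1·282 + 4·72 = 6]
  66 = 11·6 + 0   → remainder 0, stop. gcd = 6 (last nonzero row D).
So gcd(282, 72) = 6, with Bézout identity −1·282 + 4·72 = 6. Containment (⊇): the Bézout identity exhibits 6 as an element of (282, 72), giving (6) ⊆ (282, 72). Containment (⊆): since 6 | 282 and 6 | 72 (282 = 6·47, 72 = 6·12), every Z-linear combination of 282 and 72 is divisible by 6, so (282, 72) ⊆ (6). Therefore (282, 72) = (6), d = 6.

Final answer: (282, 72) = (6); d = 6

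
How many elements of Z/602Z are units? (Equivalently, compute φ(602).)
An element a ∈ Z/602Z is a unit iff gcd(a, 602) = 1, so the number of units is φ(602). φ is multiplicative, with φ(p^e) = p^e − p^(e−1). Factorise 602 = 2 · 7 · 43. Then
  φ(602) = (2 − 1) · (7 − 1) · (43 − 1) = 1 · 6 · 42 = 252.

Final answer: Z/602Z has φ(602) = 252 units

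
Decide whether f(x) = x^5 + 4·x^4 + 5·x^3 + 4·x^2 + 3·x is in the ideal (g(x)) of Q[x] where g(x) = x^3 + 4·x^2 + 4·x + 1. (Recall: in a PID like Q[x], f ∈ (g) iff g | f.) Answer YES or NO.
NO

In Q[x] the ideal (g) consists of all multiples of g, so f ∈ (g) iff g | f, i.e. iff the remainder of f on division by g is 0. Divide f by g (g is monic, so eliminate the leading term of the running remainder at each step):
  leading term x^5: subtract (x^2)·g(x) = x^5 + 4·x^4 + 4·x^3 + x^2, leaving x^3 + 3·x^2 + 3·x
  leading term x^3: subtract (1)·g(x) = x^3 + 4·x^2 + 4·x + 1, leaving -x^2 - x - 1
The remainder r(x) = -x^2 - x - 1 ≠ 0 (and deg r < deg g), so g ∤ f, i.e. f ∉ (g).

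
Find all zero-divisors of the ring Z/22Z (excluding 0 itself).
An element a ∈ Z/22Z (with a ≠ 0) is a zero-divisor iff gcd(a, 22) > 1 (because a is a unit precisely when gcd(a, n) = 1, and in Z/nZ every nonzero, non-unit element is a zero-divisor). Scan a = 1, ..., 21 and keep those with gcd(a, 22) > 1:
  gcd(2, 22) = 2, gcd(4, 22) = 2, gcd(6, 22) = 2, gcd(8, 22) = 2, gcd(10, 22) = 2, gcd(11, 22) = 11, gcd(12, 22) = 2, gcd(14, 22) = 2, gcd(16, 22) = 2, gcd(18, 22) = 2, gcd(20, 22) = 2.
All other a ∈ {1, ..., 21} have gcd(a, 22) = 1 and are units. So the nonzero zero-divisors are exactly the 11 values of a appearing in this scan.

Final answer: nonzero zero-divisors of Z/22Z = {2, 4, 6, 8, 10, 11, 12, 14, 16, 18, 20}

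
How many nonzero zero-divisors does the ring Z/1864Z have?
Z/1864Z has 935 nonzero zero-divisors

In Z/1864Z each nonzero element is either a unit (gcd with 1864 is 1) or a zero-divisor (gcd > 1). The number of units is φ(1864): factorise 1864 = 2^3 · 233, so φ(1864) = (2^3 − 2^2) · (233 − 1) = 4 · 232 = 928. The nonzero elements number 1864 − 1 = 1863. Hence the nonzero zero-divisors number 1863 − 928 = 935.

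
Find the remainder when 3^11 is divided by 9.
Use repeated squaring. Binary(11) = 1011. Walk through the bits of the exponent 11 left-to-right: at each bit after the leading one, square the running value, then multiply by 3 if the bit is 1 (always reducing mod 9):
  bit 1 = 1 (leading): start with 3.
  bit 2 = 0: square 3^2 = 9 ≡ 0 (mod 9).
  bit 3 = 1: square 0^2 = 0; bit is 1, so multiply 0·3 = 0 (mod 9).
  bit 4 = 1: square 0^2 = 0; bit is 1, so multiply 0·3 = 0 (mod 9).
Final value: 3^11 ≡ 0 (mod 9).

Final answer: 0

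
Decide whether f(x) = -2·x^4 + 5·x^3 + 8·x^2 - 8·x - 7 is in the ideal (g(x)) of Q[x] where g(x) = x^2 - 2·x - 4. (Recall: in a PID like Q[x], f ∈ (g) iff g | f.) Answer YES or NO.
In Q[x] the ideal (g) consists of all multiples of g, so f ∈ (g) iff g | f, i.e. iff the remainder of f on division by g is 0. Divide f by g (g is monic, so eliminate the leading term of the running remainder at each step):
  leading term -2·x^4: subtract (-2·x^2)·g(x) = -2·x^4 + 4·x^3 + 8·x^2, leaving x^3 - 8·x - 7
  leading term x^3: subtract (x)·g(x) = x^3 - 2·x^2 - 4·x, leaving 2·x^2 - 4·x - 7
  leading term 2·x^2: subtract (2)·g(x) = 2·x^2 - 4·x - 8, leaving 1
The remainder r(x) = 1 ≠ 0 (and deg r < deg g), so g ∤ f, i.e. f ∉ (g).

Final answer: NO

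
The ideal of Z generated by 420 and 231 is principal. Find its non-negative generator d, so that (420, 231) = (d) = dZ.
(420, 231) = (21); d = 21

In the PID Z, (a, b) is generated by gcd(a, b). Compute gcd(420, 231) with the extended Euclidean algorithm, tracking rows (r, s, t) with s·420 + t·231 = r:
  row A: (420, 1, 0)   [1·420 + 0·231 = 420]
  row B: (231, 0, 1)   [0·420 + 1·231 = 231]
  420 = 1·231 + 189   → row C = row A − 1·row B = (189, 1, −1)   [check: 1·420 − 1·231 = 189]
  231 = 1·189 + 42   → row D = row B − 1·row C = (42, −1, 2)   [check: −1·420 + 2·231 = 42]
  189 = 4·42 + 21   → row E = row C − 4·row D = (21, 5, −9)   [check: 5·420 − 9·231 = 21]
  42 = 2·21 + 0   → remainder 0, stop. gcd = 21 (last nonzero row E).
So gcd(420, 231) = 21, with Bézout identity 5·420 − 9·231 = 21. Containment (⊇): the Bézout identity exhibits 21 as an element of (420, 231), giving (21) ⊆ (420, 231). Containment (⊆): since 21 | 420 and 21 | 231 (420 = 21·20, 231 = 21·11), every Z-linear combination of 420 and 231 is divisible by 21, so (420, 231) ⊆ (21). Therefore (420, 231) = (21), d = 21.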